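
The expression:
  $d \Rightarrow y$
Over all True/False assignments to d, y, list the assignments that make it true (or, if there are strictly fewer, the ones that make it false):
is false only for:
  d=True, y=False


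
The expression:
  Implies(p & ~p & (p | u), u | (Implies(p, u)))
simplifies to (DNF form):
True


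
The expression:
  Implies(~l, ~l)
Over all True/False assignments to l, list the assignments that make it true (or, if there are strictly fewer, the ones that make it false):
is always true.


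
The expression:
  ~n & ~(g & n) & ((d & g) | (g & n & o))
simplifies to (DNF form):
d & g & ~n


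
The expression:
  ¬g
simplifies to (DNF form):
¬g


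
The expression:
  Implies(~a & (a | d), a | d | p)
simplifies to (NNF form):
True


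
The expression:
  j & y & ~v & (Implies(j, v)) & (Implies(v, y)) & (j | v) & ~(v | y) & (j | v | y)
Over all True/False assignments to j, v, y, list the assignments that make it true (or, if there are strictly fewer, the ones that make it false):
is never true.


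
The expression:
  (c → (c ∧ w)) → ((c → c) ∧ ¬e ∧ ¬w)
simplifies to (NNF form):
¬w ∧ (c ∨ ¬e)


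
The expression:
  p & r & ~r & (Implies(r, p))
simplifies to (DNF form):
False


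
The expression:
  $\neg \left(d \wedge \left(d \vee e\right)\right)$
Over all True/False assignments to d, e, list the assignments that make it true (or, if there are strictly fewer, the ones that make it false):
is true only for:
  d=False, e=False;
  d=False, e=True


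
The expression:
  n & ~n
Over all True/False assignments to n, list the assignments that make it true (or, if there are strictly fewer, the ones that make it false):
is never true.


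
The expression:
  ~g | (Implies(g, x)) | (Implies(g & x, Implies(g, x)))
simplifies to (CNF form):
True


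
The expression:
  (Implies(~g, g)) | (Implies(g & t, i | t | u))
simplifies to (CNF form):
True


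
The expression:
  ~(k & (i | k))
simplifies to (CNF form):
~k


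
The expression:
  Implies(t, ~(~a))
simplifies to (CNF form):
a | ~t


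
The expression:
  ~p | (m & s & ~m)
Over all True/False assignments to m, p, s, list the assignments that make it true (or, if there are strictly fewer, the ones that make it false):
is true only for:
  m=False, p=False, s=False;
  m=False, p=False, s=True;
  m=True, p=False, s=False;
  m=True, p=False, s=True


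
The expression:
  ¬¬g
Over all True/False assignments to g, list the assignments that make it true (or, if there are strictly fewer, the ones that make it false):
is true only for:
  g=True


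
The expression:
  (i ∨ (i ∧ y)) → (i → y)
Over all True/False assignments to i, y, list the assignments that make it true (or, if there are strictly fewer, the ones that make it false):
is false only for:
  i=True, y=False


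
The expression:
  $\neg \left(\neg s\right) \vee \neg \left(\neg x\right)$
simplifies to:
$s \vee x$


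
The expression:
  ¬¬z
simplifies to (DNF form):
z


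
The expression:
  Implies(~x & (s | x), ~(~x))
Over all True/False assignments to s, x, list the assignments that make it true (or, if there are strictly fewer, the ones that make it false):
is false only for:
  s=True, x=False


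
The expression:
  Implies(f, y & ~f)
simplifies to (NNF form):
~f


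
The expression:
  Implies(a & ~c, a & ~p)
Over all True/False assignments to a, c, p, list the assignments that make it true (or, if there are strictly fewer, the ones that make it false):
is false only for:
  a=True, c=False, p=True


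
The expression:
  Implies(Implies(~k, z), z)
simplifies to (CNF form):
z | ~k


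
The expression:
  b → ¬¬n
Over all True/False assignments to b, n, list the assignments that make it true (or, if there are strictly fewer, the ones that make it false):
is false only for:
  b=True, n=False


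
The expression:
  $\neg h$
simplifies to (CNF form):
$\neg h$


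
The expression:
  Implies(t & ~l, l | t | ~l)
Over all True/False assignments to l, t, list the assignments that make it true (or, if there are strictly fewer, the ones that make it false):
is always true.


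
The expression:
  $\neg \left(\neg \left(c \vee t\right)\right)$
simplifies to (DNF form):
$c \vee t$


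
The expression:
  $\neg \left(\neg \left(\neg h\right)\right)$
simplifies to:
$\neg h$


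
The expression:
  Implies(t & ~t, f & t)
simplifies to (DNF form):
True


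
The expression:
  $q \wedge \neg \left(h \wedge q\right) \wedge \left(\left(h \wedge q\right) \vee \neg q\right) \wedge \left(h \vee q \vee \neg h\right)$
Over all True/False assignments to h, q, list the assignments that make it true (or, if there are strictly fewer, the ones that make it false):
is never true.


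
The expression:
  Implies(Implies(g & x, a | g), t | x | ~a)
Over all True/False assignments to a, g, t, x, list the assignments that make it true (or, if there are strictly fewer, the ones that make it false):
is false only for:
  a=True, g=False, t=False, x=False;
  a=True, g=True, t=False, x=False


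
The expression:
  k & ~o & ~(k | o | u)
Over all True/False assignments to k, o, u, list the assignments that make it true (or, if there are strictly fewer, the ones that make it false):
is never true.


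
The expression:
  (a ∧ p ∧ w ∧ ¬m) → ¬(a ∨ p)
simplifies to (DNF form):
m ∨ ¬a ∨ ¬p ∨ ¬w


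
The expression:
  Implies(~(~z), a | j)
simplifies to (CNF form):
a | j | ~z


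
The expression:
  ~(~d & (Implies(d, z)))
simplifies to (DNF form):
d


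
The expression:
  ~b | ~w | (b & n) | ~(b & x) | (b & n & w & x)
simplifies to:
n | ~b | ~w | ~x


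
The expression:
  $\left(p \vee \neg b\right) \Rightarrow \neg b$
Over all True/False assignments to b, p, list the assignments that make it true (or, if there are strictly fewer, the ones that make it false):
is false only for:
  b=True, p=True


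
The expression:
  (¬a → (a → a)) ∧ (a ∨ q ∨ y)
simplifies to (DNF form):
a ∨ q ∨ y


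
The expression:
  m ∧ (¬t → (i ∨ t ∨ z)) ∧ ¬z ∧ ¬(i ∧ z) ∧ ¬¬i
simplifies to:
i ∧ m ∧ ¬z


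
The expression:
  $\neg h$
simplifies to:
$\neg h$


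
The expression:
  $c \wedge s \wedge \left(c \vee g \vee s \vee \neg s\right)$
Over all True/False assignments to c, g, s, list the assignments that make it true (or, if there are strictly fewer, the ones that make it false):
is true only for:
  c=True, g=False, s=True;
  c=True, g=True, s=True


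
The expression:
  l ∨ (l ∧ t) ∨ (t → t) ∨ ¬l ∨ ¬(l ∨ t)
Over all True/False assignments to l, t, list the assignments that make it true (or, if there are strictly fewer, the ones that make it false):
is always true.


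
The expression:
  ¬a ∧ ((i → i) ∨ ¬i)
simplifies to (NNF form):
¬a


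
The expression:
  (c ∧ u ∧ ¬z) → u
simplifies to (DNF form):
True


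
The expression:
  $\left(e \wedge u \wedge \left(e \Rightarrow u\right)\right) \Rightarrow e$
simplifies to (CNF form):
$\text{True}$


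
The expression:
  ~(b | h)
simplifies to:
~b & ~h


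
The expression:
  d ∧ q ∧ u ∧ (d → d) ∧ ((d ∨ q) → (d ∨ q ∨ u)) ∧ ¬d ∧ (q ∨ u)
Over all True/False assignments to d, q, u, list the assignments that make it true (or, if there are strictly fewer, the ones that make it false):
is never true.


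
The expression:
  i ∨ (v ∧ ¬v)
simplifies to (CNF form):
i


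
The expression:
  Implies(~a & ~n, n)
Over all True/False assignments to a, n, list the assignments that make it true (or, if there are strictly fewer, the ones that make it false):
is false only for:
  a=False, n=False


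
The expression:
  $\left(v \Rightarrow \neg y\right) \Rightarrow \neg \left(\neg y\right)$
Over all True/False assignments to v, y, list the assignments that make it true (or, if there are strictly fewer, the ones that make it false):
is true only for:
  v=False, y=True;
  v=True, y=True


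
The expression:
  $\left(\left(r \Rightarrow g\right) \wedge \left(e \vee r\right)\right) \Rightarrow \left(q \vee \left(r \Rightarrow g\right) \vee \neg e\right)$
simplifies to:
$\text{True}$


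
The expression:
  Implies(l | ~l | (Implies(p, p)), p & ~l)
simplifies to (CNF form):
p & ~l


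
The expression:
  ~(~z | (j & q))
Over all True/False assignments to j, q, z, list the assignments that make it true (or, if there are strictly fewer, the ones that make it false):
is true only for:
  j=False, q=False, z=True;
  j=False, q=True, z=True;
  j=True, q=False, z=True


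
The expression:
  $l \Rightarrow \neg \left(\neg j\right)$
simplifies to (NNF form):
$j \vee \neg l$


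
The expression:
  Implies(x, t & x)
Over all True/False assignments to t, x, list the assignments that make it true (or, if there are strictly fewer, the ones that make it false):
is false only for:
  t=False, x=True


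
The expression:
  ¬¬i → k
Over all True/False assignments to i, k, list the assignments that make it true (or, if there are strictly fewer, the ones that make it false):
is false only for:
  i=True, k=False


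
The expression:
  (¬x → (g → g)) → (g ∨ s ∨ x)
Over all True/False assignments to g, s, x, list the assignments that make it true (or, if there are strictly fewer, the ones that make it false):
is false only for:
  g=False, s=False, x=False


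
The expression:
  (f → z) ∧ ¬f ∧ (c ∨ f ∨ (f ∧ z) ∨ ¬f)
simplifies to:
¬f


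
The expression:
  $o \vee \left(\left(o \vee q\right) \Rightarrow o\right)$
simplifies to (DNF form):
$o \vee \neg q$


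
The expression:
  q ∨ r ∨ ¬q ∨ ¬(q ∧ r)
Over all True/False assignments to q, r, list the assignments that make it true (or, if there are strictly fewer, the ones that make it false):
is always true.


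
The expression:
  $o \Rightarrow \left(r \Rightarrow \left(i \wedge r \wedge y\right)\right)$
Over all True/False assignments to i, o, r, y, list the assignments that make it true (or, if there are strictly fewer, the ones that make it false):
is false only for:
  i=False, o=True, r=True, y=False;
  i=False, o=True, r=True, y=True;
  i=True, o=True, r=True, y=False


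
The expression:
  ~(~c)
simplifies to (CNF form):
c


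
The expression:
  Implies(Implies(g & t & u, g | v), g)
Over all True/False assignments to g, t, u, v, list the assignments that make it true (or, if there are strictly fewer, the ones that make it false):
is true only for:
  g=True, t=False, u=False, v=False;
  g=True, t=False, u=False, v=True;
  g=True, t=False, u=True, v=False;
  g=True, t=False, u=True, v=True;
  g=True, t=True, u=False, v=False;
  g=True, t=True, u=False, v=True;
  g=True, t=True, u=True, v=False;
  g=True, t=True, u=True, v=True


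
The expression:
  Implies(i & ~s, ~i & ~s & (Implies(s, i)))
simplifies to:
s | ~i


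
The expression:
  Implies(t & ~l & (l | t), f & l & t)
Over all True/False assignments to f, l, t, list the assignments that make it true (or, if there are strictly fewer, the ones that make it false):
is false only for:
  f=False, l=False, t=True;
  f=True, l=False, t=True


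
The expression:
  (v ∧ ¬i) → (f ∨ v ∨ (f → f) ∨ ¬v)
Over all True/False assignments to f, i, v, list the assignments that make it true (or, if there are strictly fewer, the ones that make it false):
is always true.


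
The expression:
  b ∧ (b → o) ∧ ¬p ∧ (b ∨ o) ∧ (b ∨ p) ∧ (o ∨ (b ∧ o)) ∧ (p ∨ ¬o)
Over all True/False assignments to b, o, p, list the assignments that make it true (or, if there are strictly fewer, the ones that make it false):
is never true.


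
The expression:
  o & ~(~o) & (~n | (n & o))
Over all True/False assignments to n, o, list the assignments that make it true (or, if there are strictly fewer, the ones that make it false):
is true only for:
  n=False, o=True;
  n=True, o=True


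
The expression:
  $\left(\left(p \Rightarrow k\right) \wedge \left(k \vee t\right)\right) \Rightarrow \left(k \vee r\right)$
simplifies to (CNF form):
$k \vee p \vee r \vee \neg t$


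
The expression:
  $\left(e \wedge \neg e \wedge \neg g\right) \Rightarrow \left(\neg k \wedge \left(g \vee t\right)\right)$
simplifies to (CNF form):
$\text{True}$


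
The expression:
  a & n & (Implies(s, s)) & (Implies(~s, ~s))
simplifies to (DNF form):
a & n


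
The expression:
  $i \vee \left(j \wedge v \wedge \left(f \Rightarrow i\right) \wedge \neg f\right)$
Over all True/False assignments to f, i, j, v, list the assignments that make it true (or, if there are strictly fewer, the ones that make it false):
is false only for:
  f=False, i=False, j=False, v=False;
  f=False, i=False, j=False, v=True;
  f=False, i=False, j=True, v=False;
  f=True, i=False, j=False, v=False;
  f=True, i=False, j=False, v=True;
  f=True, i=False, j=True, v=False;
  f=True, i=False, j=True, v=True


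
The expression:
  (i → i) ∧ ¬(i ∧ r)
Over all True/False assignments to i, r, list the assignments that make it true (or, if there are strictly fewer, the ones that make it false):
is false only for:
  i=True, r=True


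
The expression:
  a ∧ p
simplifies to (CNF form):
a ∧ p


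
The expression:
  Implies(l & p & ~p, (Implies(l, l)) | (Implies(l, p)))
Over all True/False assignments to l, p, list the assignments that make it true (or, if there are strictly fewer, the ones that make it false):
is always true.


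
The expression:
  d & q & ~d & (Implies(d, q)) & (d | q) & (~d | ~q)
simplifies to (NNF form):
False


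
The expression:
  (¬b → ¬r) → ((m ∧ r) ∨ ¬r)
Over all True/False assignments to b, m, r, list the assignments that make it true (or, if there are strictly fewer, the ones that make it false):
is false only for:
  b=True, m=False, r=True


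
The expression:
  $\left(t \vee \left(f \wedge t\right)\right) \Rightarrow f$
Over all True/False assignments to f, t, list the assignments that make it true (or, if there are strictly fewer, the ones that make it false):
is false only for:
  f=False, t=True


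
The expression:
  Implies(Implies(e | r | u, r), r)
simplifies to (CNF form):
e | r | u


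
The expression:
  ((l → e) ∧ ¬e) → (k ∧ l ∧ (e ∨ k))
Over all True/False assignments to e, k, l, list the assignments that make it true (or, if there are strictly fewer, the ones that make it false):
is false only for:
  e=False, k=False, l=False;
  e=False, k=True, l=False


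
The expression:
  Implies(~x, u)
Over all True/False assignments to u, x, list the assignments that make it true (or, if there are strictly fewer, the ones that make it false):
is false only for:
  u=False, x=False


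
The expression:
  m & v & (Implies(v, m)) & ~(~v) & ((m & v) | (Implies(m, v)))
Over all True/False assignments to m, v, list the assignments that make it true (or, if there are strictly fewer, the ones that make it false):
is true only for:
  m=True, v=True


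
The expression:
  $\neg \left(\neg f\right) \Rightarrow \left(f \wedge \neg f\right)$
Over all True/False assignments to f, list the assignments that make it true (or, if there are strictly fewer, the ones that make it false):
is true only for:
  f=False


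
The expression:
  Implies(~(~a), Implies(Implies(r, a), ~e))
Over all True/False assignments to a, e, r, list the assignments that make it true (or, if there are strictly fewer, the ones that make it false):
is false only for:
  a=True, e=True, r=False;
  a=True, e=True, r=True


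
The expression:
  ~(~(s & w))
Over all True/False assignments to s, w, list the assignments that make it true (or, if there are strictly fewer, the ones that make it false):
is true only for:
  s=True, w=True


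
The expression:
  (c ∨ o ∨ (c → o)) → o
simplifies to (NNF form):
o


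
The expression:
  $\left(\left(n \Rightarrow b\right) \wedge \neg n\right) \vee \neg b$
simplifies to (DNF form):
$\neg b \vee \neg n$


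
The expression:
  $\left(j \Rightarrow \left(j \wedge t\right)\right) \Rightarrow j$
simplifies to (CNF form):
$j$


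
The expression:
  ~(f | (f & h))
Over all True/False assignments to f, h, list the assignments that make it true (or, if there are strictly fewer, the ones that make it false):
is true only for:
  f=False, h=False;
  f=False, h=True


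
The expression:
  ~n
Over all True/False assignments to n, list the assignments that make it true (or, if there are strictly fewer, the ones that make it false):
is true only for:
  n=False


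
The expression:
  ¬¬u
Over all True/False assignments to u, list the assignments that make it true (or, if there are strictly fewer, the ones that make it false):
is true only for:
  u=True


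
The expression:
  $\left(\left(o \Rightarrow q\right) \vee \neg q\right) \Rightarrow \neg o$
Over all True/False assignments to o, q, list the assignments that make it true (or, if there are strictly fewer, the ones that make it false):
is true only for:
  o=False, q=False;
  o=False, q=True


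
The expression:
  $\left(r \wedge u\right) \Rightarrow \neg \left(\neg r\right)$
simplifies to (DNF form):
$\text{True}$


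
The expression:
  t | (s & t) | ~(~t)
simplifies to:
t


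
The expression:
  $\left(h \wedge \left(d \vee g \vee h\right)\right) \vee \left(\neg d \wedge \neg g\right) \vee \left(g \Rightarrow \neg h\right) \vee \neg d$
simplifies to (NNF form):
$\text{True}$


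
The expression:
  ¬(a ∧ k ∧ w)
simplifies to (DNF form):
¬a ∨ ¬k ∨ ¬w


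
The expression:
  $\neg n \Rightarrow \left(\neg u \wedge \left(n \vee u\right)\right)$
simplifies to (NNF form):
$n$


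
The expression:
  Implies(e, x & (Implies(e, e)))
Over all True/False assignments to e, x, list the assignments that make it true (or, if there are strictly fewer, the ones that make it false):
is false only for:
  e=True, x=False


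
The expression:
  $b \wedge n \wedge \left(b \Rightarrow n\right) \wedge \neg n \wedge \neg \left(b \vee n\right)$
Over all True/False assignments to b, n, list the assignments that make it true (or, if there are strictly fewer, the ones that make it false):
is never true.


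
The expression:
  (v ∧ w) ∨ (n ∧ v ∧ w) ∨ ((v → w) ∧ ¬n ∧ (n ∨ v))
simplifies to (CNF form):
v ∧ w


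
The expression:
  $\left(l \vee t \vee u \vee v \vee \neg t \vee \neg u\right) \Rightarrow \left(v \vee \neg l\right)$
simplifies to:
$v \vee \neg l$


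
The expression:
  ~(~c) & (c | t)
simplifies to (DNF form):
c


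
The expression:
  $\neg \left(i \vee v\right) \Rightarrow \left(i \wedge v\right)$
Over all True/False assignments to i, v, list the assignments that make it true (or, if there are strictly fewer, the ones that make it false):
is false only for:
  i=False, v=False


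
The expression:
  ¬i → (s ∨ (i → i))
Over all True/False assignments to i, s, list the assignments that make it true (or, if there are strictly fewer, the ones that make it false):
is always true.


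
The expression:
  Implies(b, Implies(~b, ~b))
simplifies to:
True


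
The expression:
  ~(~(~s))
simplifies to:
~s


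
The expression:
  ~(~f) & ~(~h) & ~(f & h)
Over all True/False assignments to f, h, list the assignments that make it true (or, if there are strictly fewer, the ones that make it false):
is never true.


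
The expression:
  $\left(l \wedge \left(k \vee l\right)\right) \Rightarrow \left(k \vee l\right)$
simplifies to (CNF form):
$\text{True}$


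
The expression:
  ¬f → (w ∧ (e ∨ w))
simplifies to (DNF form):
f ∨ w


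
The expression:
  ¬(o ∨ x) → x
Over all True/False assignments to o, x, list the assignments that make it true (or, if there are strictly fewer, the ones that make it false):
is false only for:
  o=False, x=False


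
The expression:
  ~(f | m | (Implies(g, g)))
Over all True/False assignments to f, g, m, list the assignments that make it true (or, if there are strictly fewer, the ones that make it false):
is never true.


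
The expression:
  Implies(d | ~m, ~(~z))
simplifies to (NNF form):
z | (m & ~d)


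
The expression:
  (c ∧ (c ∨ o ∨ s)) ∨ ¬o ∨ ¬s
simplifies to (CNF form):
c ∨ ¬o ∨ ¬s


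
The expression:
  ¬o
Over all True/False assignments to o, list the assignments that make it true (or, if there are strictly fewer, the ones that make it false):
is true only for:
  o=False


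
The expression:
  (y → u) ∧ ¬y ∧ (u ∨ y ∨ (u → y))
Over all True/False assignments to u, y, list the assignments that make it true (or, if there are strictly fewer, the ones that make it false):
is true only for:
  u=False, y=False;
  u=True, y=False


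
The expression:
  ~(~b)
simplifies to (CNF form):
b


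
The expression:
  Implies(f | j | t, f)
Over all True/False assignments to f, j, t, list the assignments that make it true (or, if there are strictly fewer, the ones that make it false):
is false only for:
  f=False, j=False, t=True;
  f=False, j=True, t=False;
  f=False, j=True, t=True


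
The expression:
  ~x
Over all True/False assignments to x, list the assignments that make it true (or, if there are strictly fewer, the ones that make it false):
is true only for:
  x=False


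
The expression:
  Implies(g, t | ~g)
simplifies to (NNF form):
t | ~g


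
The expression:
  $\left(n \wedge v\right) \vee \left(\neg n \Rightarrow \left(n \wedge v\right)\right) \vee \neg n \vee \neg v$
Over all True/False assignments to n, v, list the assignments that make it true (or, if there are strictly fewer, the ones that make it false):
is always true.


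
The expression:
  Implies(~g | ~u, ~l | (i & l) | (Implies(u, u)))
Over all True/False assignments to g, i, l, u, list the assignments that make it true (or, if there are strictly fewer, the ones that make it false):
is always true.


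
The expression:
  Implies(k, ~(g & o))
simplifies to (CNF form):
~g | ~k | ~o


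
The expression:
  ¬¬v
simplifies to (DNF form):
v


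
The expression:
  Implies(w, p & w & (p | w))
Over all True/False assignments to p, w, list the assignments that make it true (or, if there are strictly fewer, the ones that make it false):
is false only for:
  p=False, w=True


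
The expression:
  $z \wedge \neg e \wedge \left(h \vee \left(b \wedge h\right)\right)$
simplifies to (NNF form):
$h \wedge z \wedge \neg e$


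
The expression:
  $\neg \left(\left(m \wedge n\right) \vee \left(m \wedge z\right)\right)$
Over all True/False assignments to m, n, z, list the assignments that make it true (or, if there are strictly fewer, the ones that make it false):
is false only for:
  m=True, n=False, z=True;
  m=True, n=True, z=False;
  m=True, n=True, z=True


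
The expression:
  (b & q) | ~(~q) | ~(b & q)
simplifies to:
True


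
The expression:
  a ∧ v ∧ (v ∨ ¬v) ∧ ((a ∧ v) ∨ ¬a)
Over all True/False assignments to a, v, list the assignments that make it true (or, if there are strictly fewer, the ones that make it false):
is true only for:
  a=True, v=True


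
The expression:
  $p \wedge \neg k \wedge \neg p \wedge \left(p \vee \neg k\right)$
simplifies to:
$\text{False}$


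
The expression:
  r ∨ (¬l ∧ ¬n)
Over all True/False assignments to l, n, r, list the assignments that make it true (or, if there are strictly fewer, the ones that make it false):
is false only for:
  l=False, n=True, r=False;
  l=True, n=False, r=False;
  l=True, n=True, r=False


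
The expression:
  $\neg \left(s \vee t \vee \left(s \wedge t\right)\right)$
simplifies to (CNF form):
$\neg s \wedge \neg t$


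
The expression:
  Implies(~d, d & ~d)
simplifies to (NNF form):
d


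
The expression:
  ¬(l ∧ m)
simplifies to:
¬l ∨ ¬m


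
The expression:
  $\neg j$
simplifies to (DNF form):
$\neg j$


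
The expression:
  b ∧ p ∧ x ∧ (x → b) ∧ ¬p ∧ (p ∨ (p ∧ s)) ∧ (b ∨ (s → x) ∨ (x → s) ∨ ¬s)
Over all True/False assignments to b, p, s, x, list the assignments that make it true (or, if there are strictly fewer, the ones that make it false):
is never true.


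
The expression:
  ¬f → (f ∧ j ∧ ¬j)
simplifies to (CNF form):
f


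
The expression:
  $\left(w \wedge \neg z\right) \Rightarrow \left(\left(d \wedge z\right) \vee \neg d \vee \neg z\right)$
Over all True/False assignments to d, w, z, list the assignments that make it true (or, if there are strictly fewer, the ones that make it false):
is always true.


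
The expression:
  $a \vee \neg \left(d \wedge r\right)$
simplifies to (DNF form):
$a \vee \neg d \vee \neg r$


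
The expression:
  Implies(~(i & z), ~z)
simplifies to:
i | ~z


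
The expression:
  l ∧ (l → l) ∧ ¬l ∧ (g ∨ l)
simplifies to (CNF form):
False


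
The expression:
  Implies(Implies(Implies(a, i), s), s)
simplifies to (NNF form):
i | s | ~a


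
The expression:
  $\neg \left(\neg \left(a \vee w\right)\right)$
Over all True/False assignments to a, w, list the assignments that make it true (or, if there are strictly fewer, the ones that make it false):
is false only for:
  a=False, w=False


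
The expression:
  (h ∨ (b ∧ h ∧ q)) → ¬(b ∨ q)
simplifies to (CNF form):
(¬b ∨ ¬h) ∧ (¬h ∨ ¬q)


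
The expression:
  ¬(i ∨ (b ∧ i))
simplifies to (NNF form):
¬i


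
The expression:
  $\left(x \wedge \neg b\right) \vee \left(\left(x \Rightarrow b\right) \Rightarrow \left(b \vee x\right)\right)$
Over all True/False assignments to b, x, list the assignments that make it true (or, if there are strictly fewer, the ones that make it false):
is false only for:
  b=False, x=False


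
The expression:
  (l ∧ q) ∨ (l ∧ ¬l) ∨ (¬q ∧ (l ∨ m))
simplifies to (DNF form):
l ∨ (m ∧ ¬q)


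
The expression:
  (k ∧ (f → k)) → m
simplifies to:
m ∨ ¬k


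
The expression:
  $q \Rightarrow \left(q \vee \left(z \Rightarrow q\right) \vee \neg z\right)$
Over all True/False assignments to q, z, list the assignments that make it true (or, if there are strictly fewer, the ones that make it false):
is always true.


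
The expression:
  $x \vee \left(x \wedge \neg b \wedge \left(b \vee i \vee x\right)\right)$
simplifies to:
$x$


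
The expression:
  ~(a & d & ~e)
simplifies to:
e | ~a | ~d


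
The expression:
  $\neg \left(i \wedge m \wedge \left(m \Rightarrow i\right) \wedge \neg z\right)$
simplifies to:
$z \vee \neg i \vee \neg m$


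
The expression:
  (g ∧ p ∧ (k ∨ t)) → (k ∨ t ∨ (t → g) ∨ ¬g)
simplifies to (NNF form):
True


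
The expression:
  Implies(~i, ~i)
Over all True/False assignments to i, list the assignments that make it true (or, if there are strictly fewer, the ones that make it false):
is always true.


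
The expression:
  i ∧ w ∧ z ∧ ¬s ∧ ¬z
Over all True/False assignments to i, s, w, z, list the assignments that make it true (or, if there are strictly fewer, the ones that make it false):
is never true.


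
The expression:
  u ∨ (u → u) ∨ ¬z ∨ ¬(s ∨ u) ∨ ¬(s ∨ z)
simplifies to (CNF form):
True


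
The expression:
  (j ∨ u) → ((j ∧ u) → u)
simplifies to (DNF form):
True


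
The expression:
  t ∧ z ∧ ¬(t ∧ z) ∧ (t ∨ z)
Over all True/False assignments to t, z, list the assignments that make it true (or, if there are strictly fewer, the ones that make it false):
is never true.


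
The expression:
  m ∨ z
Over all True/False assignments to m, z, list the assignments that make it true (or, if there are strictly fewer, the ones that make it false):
is false only for:
  m=False, z=False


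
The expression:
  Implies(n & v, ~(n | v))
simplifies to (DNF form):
~n | ~v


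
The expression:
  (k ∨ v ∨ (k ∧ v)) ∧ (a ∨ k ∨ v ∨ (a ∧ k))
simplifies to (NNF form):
k ∨ v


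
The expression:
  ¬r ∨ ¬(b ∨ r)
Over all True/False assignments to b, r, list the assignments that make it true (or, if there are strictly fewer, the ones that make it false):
is true only for:
  b=False, r=False;
  b=True, r=False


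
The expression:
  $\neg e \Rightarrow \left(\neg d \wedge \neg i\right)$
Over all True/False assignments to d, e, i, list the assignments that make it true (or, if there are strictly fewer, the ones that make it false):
is false only for:
  d=False, e=False, i=True;
  d=True, e=False, i=False;
  d=True, e=False, i=True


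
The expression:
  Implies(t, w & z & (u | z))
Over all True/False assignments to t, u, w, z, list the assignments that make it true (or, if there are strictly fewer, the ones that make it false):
is false only for:
  t=True, u=False, w=False, z=False;
  t=True, u=False, w=False, z=True;
  t=True, u=False, w=True, z=False;
  t=True, u=True, w=False, z=False;
  t=True, u=True, w=False, z=True;
  t=True, u=True, w=True, z=False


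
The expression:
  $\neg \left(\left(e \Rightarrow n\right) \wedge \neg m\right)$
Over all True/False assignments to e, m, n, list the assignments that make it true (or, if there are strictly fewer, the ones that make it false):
is false only for:
  e=False, m=False, n=False;
  e=False, m=False, n=True;
  e=True, m=False, n=True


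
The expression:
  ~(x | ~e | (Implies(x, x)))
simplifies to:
False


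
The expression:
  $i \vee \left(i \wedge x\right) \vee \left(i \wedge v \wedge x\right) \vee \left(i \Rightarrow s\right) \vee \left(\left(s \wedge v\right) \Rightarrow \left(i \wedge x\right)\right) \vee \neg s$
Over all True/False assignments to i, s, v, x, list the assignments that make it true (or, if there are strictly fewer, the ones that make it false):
is always true.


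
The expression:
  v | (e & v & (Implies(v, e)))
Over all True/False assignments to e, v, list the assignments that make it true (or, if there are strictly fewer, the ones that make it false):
is true only for:
  e=False, v=True;
  e=True, v=True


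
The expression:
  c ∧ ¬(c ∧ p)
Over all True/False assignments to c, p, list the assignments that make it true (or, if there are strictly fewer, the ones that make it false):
is true only for:
  c=True, p=False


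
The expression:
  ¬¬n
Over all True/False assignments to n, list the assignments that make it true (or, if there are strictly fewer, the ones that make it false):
is true only for:
  n=True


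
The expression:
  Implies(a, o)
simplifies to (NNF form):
o | ~a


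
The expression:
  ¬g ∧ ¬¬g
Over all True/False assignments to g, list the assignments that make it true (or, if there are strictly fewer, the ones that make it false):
is never true.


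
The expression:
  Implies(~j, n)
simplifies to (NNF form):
j | n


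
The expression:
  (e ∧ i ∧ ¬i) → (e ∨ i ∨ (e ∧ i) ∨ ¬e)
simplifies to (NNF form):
True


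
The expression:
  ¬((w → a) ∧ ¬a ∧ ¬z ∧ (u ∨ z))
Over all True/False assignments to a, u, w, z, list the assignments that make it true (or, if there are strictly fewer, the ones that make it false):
is false only for:
  a=False, u=True, w=False, z=False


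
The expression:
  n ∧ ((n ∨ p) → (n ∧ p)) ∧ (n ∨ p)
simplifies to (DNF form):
n ∧ p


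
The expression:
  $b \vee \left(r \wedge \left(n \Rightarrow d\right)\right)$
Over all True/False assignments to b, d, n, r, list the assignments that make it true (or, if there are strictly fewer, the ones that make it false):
is false only for:
  b=False, d=False, n=False, r=False;
  b=False, d=False, n=True, r=False;
  b=False, d=False, n=True, r=True;
  b=False, d=True, n=False, r=False;
  b=False, d=True, n=True, r=False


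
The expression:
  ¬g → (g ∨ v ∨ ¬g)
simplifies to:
True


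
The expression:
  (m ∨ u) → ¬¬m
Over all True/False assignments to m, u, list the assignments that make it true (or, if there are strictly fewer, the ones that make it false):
is false only for:
  m=False, u=True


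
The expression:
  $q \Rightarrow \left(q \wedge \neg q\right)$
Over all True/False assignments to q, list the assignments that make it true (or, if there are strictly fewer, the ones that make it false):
is true only for:
  q=False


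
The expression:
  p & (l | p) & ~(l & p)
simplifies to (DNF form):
p & ~l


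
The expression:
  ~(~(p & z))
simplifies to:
p & z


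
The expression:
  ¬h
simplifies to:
¬h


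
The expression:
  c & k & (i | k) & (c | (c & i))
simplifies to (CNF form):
c & k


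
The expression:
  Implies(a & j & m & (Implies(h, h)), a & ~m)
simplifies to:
~a | ~j | ~m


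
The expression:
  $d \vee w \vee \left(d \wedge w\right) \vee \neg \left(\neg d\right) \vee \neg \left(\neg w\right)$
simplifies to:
$d \vee w$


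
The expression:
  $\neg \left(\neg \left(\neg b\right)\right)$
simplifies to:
$\neg b$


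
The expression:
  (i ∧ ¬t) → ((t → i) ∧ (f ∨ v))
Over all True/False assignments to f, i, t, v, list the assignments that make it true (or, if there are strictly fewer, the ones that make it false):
is false only for:
  f=False, i=True, t=False, v=False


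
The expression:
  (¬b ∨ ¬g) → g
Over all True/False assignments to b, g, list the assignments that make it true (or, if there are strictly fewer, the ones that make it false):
is true only for:
  b=False, g=True;
  b=True, g=True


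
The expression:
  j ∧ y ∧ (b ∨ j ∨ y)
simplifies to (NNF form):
j ∧ y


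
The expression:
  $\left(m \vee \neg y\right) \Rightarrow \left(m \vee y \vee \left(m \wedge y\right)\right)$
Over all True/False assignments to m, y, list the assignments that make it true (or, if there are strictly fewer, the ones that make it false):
is false only for:
  m=False, y=False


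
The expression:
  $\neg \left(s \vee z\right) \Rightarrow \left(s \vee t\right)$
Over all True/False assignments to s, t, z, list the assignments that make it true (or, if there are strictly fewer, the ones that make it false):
is false only for:
  s=False, t=False, z=False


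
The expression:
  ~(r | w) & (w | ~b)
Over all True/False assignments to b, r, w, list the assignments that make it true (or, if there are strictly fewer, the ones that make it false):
is true only for:
  b=False, r=False, w=False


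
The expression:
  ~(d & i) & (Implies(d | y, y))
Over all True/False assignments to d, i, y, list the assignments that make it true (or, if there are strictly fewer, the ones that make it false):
is false only for:
  d=True, i=False, y=False;
  d=True, i=True, y=False;
  d=True, i=True, y=True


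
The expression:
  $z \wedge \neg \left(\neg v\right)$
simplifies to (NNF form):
$v \wedge z$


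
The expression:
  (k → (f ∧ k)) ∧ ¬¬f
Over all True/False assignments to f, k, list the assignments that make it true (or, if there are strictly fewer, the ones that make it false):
is true only for:
  f=True, k=False;
  f=True, k=True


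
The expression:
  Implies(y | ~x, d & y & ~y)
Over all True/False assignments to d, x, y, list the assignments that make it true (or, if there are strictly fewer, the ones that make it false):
is true only for:
  d=False, x=True, y=False;
  d=True, x=True, y=False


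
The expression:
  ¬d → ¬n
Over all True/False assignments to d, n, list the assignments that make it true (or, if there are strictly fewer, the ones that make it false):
is false only for:
  d=False, n=True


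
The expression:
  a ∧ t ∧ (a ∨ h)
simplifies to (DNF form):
a ∧ t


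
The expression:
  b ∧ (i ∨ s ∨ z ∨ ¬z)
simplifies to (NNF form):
b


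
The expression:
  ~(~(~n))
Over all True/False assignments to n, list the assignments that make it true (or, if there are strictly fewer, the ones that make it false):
is true only for:
  n=False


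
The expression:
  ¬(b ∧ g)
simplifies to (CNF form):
¬b ∨ ¬g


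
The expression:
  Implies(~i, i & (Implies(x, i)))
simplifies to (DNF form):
i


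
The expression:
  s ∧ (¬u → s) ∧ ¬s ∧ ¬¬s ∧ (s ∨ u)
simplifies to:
False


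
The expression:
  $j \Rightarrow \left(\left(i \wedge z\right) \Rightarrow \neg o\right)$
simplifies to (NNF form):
$\neg i \vee \neg j \vee \neg o \vee \neg z$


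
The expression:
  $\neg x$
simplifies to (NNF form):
$\neg x$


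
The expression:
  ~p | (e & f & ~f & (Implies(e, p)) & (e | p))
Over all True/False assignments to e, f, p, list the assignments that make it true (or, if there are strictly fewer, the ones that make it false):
is true only for:
  e=False, f=False, p=False;
  e=False, f=True, p=False;
  e=True, f=False, p=False;
  e=True, f=True, p=False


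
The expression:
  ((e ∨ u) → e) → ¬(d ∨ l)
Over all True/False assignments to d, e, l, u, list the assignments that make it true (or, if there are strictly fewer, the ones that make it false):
is true only for:
  d=False, e=False, l=False, u=False;
  d=False, e=False, l=False, u=True;
  d=False, e=False, l=True, u=True;
  d=False, e=True, l=False, u=False;
  d=False, e=True, l=False, u=True;
  d=True, e=False, l=False, u=True;
  d=True, e=False, l=True, u=True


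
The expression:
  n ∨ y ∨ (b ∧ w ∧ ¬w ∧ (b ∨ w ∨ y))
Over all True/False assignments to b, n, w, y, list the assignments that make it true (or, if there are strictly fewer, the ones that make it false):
is false only for:
  b=False, n=False, w=False, y=False;
  b=False, n=False, w=True, y=False;
  b=True, n=False, w=False, y=False;
  b=True, n=False, w=True, y=False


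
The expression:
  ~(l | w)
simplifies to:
~l & ~w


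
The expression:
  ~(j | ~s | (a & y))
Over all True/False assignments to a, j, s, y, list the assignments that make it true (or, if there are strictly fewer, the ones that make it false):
is true only for:
  a=False, j=False, s=True, y=False;
  a=False, j=False, s=True, y=True;
  a=True, j=False, s=True, y=False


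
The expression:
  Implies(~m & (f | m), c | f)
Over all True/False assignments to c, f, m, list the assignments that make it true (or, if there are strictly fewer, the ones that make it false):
is always true.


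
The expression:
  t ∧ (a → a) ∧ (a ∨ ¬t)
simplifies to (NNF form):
a ∧ t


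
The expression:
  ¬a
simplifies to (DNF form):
¬a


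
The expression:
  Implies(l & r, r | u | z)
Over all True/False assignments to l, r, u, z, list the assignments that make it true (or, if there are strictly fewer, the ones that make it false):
is always true.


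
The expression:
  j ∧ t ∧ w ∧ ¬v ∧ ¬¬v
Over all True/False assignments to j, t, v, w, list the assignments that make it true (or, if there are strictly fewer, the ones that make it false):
is never true.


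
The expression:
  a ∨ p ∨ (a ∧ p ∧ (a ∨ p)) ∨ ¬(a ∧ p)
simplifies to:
True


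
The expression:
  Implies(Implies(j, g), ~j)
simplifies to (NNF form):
~g | ~j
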